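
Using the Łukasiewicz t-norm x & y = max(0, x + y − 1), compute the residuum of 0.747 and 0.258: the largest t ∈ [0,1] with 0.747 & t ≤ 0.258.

0.511

The residuum of the Łukasiewicz t-norm gives the supremum: min(1, 1 − 0.747 + 0.258).
1 − 0.747 + 0.258 = 0.511, so t = min(1, 0.511) = 0.511.
Check: 0.747 & 0.511 = max(0, 0.258) = 0.258 ≤ 0.258.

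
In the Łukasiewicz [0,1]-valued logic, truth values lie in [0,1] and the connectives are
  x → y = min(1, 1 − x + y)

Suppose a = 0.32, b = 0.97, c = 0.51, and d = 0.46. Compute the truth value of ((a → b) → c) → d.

0.95

a → b = min(1, 1 − 0.32 + 0.97) = min(1, 1.65) = 1.00
(a → b) → c = min(1, 1 − 1.00 + 0.51) = min(1, 0.51) = 0.51
((a → b) → c) → d = min(1, 1 − 0.51 + 0.46) = min(1, 0.95) = 0.95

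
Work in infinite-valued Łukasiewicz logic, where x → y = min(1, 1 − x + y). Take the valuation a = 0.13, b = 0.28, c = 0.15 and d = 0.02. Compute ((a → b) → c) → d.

a → b = min(1, 1 − 0.13 + 0.28) = min(1, 1.15) = 1.00
(a → b) → c = min(1, 1 − 1.00 + 0.15) = min(1, 0.15) = 0.15
((a → b) → c) → d = min(1, 1 − 0.15 + 0.02) = min(1, 0.87) = 0.87

0.87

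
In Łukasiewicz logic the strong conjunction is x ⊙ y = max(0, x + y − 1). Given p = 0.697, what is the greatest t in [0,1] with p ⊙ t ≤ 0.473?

The residuum of the Łukasiewicz t-norm gives the supremum: min(1, 1 − 0.697 + 0.473).
1 − 0.697 + 0.473 = 0.776, so t = min(1, 0.776) = 0.776.
Check: 0.697 ⊙ 0.776 = max(0, 0.473) = 0.473 ≤ 0.473.

0.776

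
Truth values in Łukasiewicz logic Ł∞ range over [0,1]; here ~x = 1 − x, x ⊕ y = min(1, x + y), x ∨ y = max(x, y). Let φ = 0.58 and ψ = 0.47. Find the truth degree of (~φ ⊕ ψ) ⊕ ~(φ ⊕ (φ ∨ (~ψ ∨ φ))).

0.89

~φ = 1 − 0.58 = 0.42
~φ ⊕ ψ = min(1, 0.42 + 0.47) = min(1, 0.89) = 0.89
~ψ = 1 − 0.47 = 0.53
~ψ ∨ φ = max(0.53, 0.58) = 0.58
φ ∨ (~ψ ∨ φ) = max(0.58, 0.58) = 0.58
φ ⊕ (φ ∨ (~ψ ∨ φ)) = min(1, 0.58 + 0.58) = min(1, 1.16) = 1.00
~(φ ⊕ (φ ∨ (~ψ ∨ φ))) = 1 − 1.00 = 0.00
(~φ ⊕ ψ) ⊕ ~(φ ⊕ (φ ∨ (~ψ ∨ φ))) = min(1, 0.89 + 0.00) = min(1, 0.89) = 0.89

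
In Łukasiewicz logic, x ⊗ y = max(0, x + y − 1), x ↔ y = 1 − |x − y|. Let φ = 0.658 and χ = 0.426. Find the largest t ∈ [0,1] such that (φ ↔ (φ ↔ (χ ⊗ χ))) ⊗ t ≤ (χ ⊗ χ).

0.316

χ ⊗ χ = max(0, 0.426 + 0.426 − 1) = max(0, -0.148) = 0.000
φ ↔ (χ ⊗ χ) = 1 − |0.658 − 0.000| = 1 − 0.658 = 0.342
φ ↔ (φ ↔ (χ ⊗ χ)) = 1 − |0.658 − 0.342| = 1 − 0.316 = 0.684
So the left factor is φ ↔ (φ ↔ (χ ⊗ χ)) = 0.684.
So the right-hand bound is χ ⊗ χ = 0.000.
The residuum of the Łukasiewicz t-norm gives the supremum: min(1, 1 − 0.684 + 0.000).
1 − 0.684 + 0.000 = 0.316, so t = min(1, 0.316) = 0.316.
Check: 0.684 ⊗ 0.316 = max(0, 0.000) = 0.000 ≤ 0.000.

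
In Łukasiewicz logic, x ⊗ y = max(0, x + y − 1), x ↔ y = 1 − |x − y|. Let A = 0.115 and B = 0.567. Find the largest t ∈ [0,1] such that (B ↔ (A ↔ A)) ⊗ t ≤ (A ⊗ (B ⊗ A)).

A ↔ A = 1 − |0.115 − 0.115| = 1 − 0.000 = 1.000
B ↔ (A ↔ A) = 1 − |0.567 − 1.000| = 1 − 0.433 = 0.567
So the left factor is B ↔ (A ↔ A) = 0.567.
B ⊗ A = max(0, 0.567 + 0.115 − 1) = max(0, -0.318) = 0.000
A ⊗ (B ⊗ A) = max(0, 0.115 + 0.000 − 1) = max(0, -0.885) = 0.000
So the right-hand bound is A ⊗ (B ⊗ A) = 0.000.
The residuum of the Łukasiewicz t-norm gives the supremum: min(1, 1 − 0.567 + 0.000).
1 − 0.567 + 0.000 = 0.433, so t = min(1, 0.433) = 0.433.
Check: 0.567 ⊗ 0.433 = max(0, 0.000) = 0.000 ≤ 0.000.

0.433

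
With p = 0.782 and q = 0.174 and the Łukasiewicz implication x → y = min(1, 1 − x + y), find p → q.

p → q = min(1, 1 − 0.782 + 0.174) = min(1, 0.392) = 0.392
For comparison, the Gödel implication (1 if x ≤ y else y) would give 0.174.

0.392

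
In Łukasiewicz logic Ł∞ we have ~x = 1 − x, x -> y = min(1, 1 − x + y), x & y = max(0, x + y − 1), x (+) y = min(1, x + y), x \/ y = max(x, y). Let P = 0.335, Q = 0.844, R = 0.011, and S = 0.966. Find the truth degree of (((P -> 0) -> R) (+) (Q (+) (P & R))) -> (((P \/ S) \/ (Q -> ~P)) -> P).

0.369

P -> 0 = min(1, 1 − 0.335 + 0.000) = min(1, 0.665) = 0.665
(P -> 0) -> R = min(1, 1 − 0.665 + 0.011) = min(1, 0.346) = 0.346
P & R = max(0, 0.335 + 0.011 − 1) = max(0, -0.654) = 0.000
Q (+) (P & R) = min(1, 0.844 + 0.000) = min(1, 0.844) = 0.844
((P -> 0) -> R) (+) (Q (+) (P & R)) = min(1, 0.346 + 0.844) = min(1, 1.190) = 1.000
P \/ S = max(0.335, 0.966) = 0.966
~P = 1 − 0.335 = 0.665
Q -> ~P = min(1, 1 − 0.844 + 0.665) = min(1, 0.821) = 0.821
(P \/ S) \/ (Q -> ~P) = max(0.966, 0.821) = 0.966
((P \/ S) \/ (Q -> ~P)) -> P = min(1, 1 − 0.966 + 0.335) = min(1, 0.369) = 0.369
(((P -> 0) -> R) (+) (Q (+) (P & R))) -> (((P \/ S) \/ (Q -> ~P)) -> P) = min(1, 1 − 1.000 + 0.369) = min(1, 0.369) = 0.369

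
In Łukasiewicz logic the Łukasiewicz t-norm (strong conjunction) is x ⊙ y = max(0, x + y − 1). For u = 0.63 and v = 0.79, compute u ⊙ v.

0.42

u ⊙ v = max(0, 0.63 + 0.79 − 1) = max(0, 0.42) = 0.42
For comparison, the Gödel (minimum) t-norm min(x, y) would give 0.63.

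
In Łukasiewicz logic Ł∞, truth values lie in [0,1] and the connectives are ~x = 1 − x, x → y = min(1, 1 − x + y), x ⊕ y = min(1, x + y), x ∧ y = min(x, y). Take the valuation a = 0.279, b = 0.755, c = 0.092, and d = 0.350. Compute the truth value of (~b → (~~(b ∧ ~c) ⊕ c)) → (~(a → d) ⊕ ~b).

~b = 1 − 0.755 = 0.245
~c = 1 − 0.092 = 0.908
b ∧ ~c = min(0.755, 0.908) = 0.755
~(b ∧ ~c) = 1 − 0.755 = 0.245
~~(b ∧ ~c) = 1 − 0.245 = 0.755
~~(b ∧ ~c) ⊕ c = min(1, 0.755 + 0.092) = min(1, 0.847) = 0.847
~b → (~~(b ∧ ~c) ⊕ c) = min(1, 1 − 0.245 + 0.847) = min(1, 1.602) = 1.000
a → d = min(1, 1 − 0.279 + 0.350) = min(1, 1.071) = 1.000
~(a → d) = 1 − 1.000 = 0.000
~(a → d) ⊕ ~b = min(1, 0.000 + 0.245) = min(1, 0.245) = 0.245
(~b → (~~(b ∧ ~c) ⊕ c)) → (~(a → d) ⊕ ~b) = min(1, 1 − 1.000 + 0.245) = min(1, 0.245) = 0.245

0.245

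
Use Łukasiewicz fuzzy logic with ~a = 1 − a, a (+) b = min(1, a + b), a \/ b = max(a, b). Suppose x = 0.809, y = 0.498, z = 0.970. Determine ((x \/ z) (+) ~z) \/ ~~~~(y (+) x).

x \/ z = max(0.809, 0.970) = 0.970
~z = 1 − 0.970 = 0.030
(x \/ z) (+) ~z = min(1, 0.970 + 0.030) = min(1, 1.000) = 1.000
y (+) x = min(1, 0.498 + 0.809) = min(1, 1.307) = 1.000
~(y (+) x) = 1 − 1.000 = 0.000
~~(y (+) x) = 1 − 0.000 = 1.000
~~~(y (+) x) = 1 − 1.000 = 0.000
~~~~(y (+) x) = 1 − 0.000 = 1.000
((x \/ z) (+) ~z) \/ ~~~~(y (+) x) = max(1.000, 1.000) = 1.000

1.000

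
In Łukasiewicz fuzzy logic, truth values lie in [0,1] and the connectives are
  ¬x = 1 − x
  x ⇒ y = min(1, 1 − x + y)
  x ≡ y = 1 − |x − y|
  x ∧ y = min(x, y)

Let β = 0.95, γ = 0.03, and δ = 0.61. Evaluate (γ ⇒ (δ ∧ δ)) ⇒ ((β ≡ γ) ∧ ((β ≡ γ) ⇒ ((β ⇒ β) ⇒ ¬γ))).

δ ∧ δ = min(0.61, 0.61) = 0.61
γ ⇒ (δ ∧ δ) = min(1, 1 − 0.03 + 0.61) = min(1, 1.58) = 1.00
β ≡ γ = 1 − |0.95 − 0.03| = 1 − 0.92 = 0.08
β ⇒ β = min(1, 1 − 0.95 + 0.95) = min(1, 1.00) = 1.00
¬γ = 1 − 0.03 = 0.97
(β ⇒ β) ⇒ ¬γ = min(1, 1 − 1.00 + 0.97) = min(1, 0.97) = 0.97
(β ≡ γ) ⇒ ((β ⇒ β) ⇒ ¬γ) = min(1, 1 − 0.08 + 0.97) = min(1, 1.89) = 1.00
(β ≡ γ) ∧ ((β ≡ γ) ⇒ ((β ⇒ β) ⇒ ¬γ)) = min(0.08, 1.00) = 0.08
(γ ⇒ (δ ∧ δ)) ⇒ ((β ≡ γ) ∧ ((β ≡ γ) ⇒ ((β ⇒ β) ⇒ ¬γ))) = min(1, 1 − 1.00 + 0.08) = min(1, 0.08) = 0.08

0.08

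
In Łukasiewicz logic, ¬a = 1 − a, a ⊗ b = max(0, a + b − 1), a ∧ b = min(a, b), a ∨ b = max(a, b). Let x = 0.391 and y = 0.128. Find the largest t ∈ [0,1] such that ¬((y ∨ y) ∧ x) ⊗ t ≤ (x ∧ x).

0.519

y ∨ y = max(0.128, 0.128) = 0.128
(y ∨ y) ∧ x = min(0.128, 0.391) = 0.128
¬((y ∨ y) ∧ x) = 1 − 0.128 = 0.872
So the left factor is ¬((y ∨ y) ∧ x) = 0.872.
x ∧ x = min(0.391, 0.391) = 0.391
So the right-hand bound is x ∧ x = 0.391.
The residuum of the Łukasiewicz t-norm gives the supremum: min(1, 1 − 0.872 + 0.391).
1 − 0.872 + 0.391 = 0.519, so t = min(1, 0.519) = 0.519.
Check: 0.872 ⊗ 0.519 = max(0, 0.391) = 0.391 ≤ 0.391.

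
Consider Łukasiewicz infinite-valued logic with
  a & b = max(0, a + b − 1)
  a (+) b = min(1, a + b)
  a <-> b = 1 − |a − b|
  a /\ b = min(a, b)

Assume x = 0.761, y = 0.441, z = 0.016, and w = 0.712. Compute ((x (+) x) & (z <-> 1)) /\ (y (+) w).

0.016

x (+) x = min(1, 0.761 + 0.761) = min(1, 1.522) = 1.000
z <-> 1 = 1 − |0.016 − 1.000| = 1 − 0.984 = 0.016
(x (+) x) & (z <-> 1) = max(0, 1.000 + 0.016 − 1) = max(0, 0.016) = 0.016
y (+) w = min(1, 0.441 + 0.712) = min(1, 1.153) = 1.000
((x (+) x) & (z <-> 1)) /\ (y (+) w) = min(0.016, 1.000) = 0.016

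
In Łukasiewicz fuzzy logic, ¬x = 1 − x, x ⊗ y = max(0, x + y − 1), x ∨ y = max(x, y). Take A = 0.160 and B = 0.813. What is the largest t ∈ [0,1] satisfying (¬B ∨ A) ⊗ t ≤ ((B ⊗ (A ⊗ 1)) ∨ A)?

¬B = 1 − 0.813 = 0.187
¬B ∨ A = max(0.187, 0.160) = 0.187
So the left factor is ¬B ∨ A = 0.187.
A ⊗ 1 = max(0, 0.160 + 1.000 − 1) = max(0, 0.160) = 0.160
B ⊗ (A ⊗ 1) = max(0, 0.813 + 0.160 − 1) = max(0, -0.027) = 0.000
(B ⊗ (A ⊗ 1)) ∨ A = max(0.000, 0.160) = 0.160
So the right-hand bound is (B ⊗ (A ⊗ 1)) ∨ A = 0.160.
The residuum of the Łukasiewicz t-norm gives the supremum: min(1, 1 − 0.187 + 0.160).
1 − 0.187 + 0.160 = 0.973, so t = min(1, 0.973) = 0.973.
Check: 0.187 ⊗ 0.973 = max(0, 0.160) = 0.160 ≤ 0.160.

0.973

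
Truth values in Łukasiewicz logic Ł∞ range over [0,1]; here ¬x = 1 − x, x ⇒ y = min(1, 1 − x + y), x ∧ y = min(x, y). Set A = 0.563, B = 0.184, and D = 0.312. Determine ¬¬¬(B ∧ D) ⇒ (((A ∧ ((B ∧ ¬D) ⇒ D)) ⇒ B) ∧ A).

B ∧ D = min(0.184, 0.312) = 0.184
¬(B ∧ D) = 1 − 0.184 = 0.816
¬¬(B ∧ D) = 1 − 0.816 = 0.184
¬¬¬(B ∧ D) = 1 − 0.184 = 0.816
¬D = 1 − 0.312 = 0.688
B ∧ ¬D = min(0.184, 0.688) = 0.184
(B ∧ ¬D) ⇒ D = min(1, 1 − 0.184 + 0.312) = min(1, 1.128) = 1.000
A ∧ ((B ∧ ¬D) ⇒ D) = min(0.563, 1.000) = 0.563
(A ∧ ((B ∧ ¬D) ⇒ D)) ⇒ B = min(1, 1 − 0.563 + 0.184) = min(1, 0.621) = 0.621
((A ∧ ((B ∧ ¬D) ⇒ D)) ⇒ B) ∧ A = min(0.621, 0.563) = 0.563
¬¬¬(B ∧ D) ⇒ (((A ∧ ((B ∧ ¬D) ⇒ D)) ⇒ B) ∧ A) = min(1, 1 − 0.816 + 0.563) = min(1, 0.747) = 0.747

0.747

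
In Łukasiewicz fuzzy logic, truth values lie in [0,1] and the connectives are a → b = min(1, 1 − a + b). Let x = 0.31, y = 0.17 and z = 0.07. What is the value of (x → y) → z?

0.21

x → y = min(1, 1 − 0.31 + 0.17) = min(1, 0.86) = 0.86
(x → y) → z = min(1, 1 − 0.86 + 0.07) = min(1, 0.21) = 0.21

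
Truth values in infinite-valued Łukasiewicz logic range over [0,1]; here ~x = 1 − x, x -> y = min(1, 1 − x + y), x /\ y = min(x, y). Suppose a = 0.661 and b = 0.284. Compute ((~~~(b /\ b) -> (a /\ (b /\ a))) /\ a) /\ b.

0.284

b /\ b = min(0.284, 0.284) = 0.284
~(b /\ b) = 1 − 0.284 = 0.716
~~(b /\ b) = 1 − 0.716 = 0.284
~~~(b /\ b) = 1 − 0.284 = 0.716
b /\ a = min(0.284, 0.661) = 0.284
a /\ (b /\ a) = min(0.661, 0.284) = 0.284
~~~(b /\ b) -> (a /\ (b /\ a)) = min(1, 1 − 0.716 + 0.284) = min(1, 0.568) = 0.568
(~~~(b /\ b) -> (a /\ (b /\ a))) /\ a = min(0.568, 0.661) = 0.568
((~~~(b /\ b) -> (a /\ (b /\ a))) /\ a) /\ b = min(0.568, 0.284) = 0.284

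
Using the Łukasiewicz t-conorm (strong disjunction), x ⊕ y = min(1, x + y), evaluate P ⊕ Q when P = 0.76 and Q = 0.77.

P ⊕ Q = min(1, 0.76 + 0.77) = min(1, 1.53) = 1.00
For comparison, the Gödel t-conorm max(x, y) would give 0.77.

1.00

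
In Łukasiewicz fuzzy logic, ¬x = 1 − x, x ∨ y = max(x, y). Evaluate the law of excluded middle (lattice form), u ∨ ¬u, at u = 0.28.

0.72

¬u = 1 − 0.28 = 0.72
u ∨ ¬u = max(0.28, 0.72) = 0.72
(The value 0.72 < 1 shows this instance is not satisfied; not a Ł∞-tautology — its value is max(a, 1−a).)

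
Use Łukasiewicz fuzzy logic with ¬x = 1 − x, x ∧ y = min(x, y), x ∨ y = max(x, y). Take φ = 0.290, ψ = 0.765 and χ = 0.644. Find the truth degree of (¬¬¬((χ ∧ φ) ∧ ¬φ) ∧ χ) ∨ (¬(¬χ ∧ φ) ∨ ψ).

χ ∧ φ = min(0.644, 0.290) = 0.290
¬φ = 1 − 0.290 = 0.710
(χ ∧ φ) ∧ ¬φ = min(0.290, 0.710) = 0.290
¬((χ ∧ φ) ∧ ¬φ) = 1 − 0.290 = 0.710
¬¬((χ ∧ φ) ∧ ¬φ) = 1 − 0.710 = 0.290
¬¬¬((χ ∧ φ) ∧ ¬φ) = 1 − 0.290 = 0.710
¬¬¬((χ ∧ φ) ∧ ¬φ) ∧ χ = min(0.710, 0.644) = 0.644
¬χ = 1 − 0.644 = 0.356
¬χ ∧ φ = min(0.356, 0.290) = 0.290
¬(¬χ ∧ φ) = 1 − 0.290 = 0.710
¬(¬χ ∧ φ) ∨ ψ = max(0.710, 0.765) = 0.765
(¬¬¬((χ ∧ φ) ∧ ¬φ) ∧ χ) ∨ (¬(¬χ ∧ φ) ∨ ψ) = max(0.644, 0.765) = 0.765

0.765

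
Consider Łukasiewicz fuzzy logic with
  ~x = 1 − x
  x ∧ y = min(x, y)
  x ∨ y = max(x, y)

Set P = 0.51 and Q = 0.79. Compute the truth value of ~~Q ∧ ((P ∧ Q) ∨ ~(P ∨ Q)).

~Q = 1 − 0.79 = 0.21
~~Q = 1 − 0.21 = 0.79
P ∧ Q = min(0.51, 0.79) = 0.51
P ∨ Q = max(0.51, 0.79) = 0.79
~(P ∨ Q) = 1 − 0.79 = 0.21
(P ∧ Q) ∨ ~(P ∨ Q) = max(0.51, 0.21) = 0.51
~~Q ∧ ((P ∧ Q) ∨ ~(P ∨ Q)) = min(0.79, 0.51) = 0.51

0.51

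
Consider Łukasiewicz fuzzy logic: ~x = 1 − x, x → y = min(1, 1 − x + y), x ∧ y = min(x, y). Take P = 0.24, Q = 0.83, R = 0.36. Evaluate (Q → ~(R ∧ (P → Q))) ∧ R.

0.36

P → Q = min(1, 1 − 0.24 + 0.83) = min(1, 1.59) = 1.00
R ∧ (P → Q) = min(0.36, 1.00) = 0.36
~(R ∧ (P → Q)) = 1 − 0.36 = 0.64
Q → ~(R ∧ (P → Q)) = min(1, 1 − 0.83 + 0.64) = min(1, 0.81) = 0.81
(Q → ~(R ∧ (P → Q))) ∧ R = min(0.81, 0.36) = 0.36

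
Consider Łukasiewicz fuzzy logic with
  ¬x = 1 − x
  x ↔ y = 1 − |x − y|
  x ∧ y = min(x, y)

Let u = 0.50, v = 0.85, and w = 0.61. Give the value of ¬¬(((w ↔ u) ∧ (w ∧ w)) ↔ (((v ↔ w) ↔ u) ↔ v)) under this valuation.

0.72

w ↔ u = 1 − |0.61 − 0.50| = 1 − 0.11 = 0.89
w ∧ w = min(0.61, 0.61) = 0.61
(w ↔ u) ∧ (w ∧ w) = min(0.89, 0.61) = 0.61
v ↔ w = 1 − |0.85 − 0.61| = 1 − 0.24 = 0.76
(v ↔ w) ↔ u = 1 − |0.76 − 0.50| = 1 − 0.26 = 0.74
((v ↔ w) ↔ u) ↔ v = 1 − |0.74 − 0.85| = 1 − 0.11 = 0.89
((w ↔ u) ∧ (w ∧ w)) ↔ (((v ↔ w) ↔ u) ↔ v) = 1 − |0.61 − 0.89| = 1 − 0.28 = 0.72
¬(((w ↔ u) ∧ (w ∧ w)) ↔ (((v ↔ w) ↔ u) ↔ v)) = 1 − 0.72 = 0.28
¬¬(((w ↔ u) ∧ (w ∧ w)) ↔ (((v ↔ w) ↔ u) ↔ v)) = 1 − 0.28 = 0.72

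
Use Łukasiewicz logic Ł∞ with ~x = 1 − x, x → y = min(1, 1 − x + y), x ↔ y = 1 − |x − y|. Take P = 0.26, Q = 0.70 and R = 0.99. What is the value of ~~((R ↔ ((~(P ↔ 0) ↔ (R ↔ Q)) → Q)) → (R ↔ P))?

0.28

P ↔ 0 = 1 − |0.26 − 0.00| = 1 − 0.26 = 0.74
~(P ↔ 0) = 1 − 0.74 = 0.26
R ↔ Q = 1 − |0.99 − 0.70| = 1 − 0.29 = 0.71
~(P ↔ 0) ↔ (R ↔ Q) = 1 − |0.26 − 0.71| = 1 − 0.45 = 0.55
(~(P ↔ 0) ↔ (R ↔ Q)) → Q = min(1, 1 − 0.55 + 0.70) = min(1, 1.15) = 1.00
R ↔ ((~(P ↔ 0) ↔ (R ↔ Q)) → Q) = 1 − |0.99 − 1.00| = 1 − 0.01 = 0.99
R ↔ P = 1 − |0.99 − 0.26| = 1 − 0.73 = 0.27
(R ↔ ((~(P ↔ 0) ↔ (R ↔ Q)) → Q)) → (R ↔ P) = min(1, 1 − 0.99 + 0.27) = min(1, 0.28) = 0.28
~((R ↔ ((~(P ↔ 0) ↔ (R ↔ Q)) → Q)) → (R ↔ P)) = 1 − 0.28 = 0.72
~~((R ↔ ((~(P ↔ 0) ↔ (R ↔ Q)) → Q)) → (R ↔ P)) = 1 − 0.72 = 0.28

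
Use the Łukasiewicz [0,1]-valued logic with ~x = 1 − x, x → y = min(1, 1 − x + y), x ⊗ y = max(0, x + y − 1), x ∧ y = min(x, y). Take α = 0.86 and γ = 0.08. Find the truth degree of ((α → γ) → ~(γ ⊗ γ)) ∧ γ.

0.08

α → γ = min(1, 1 − 0.86 + 0.08) = min(1, 0.22) = 0.22
γ ⊗ γ = max(0, 0.08 + 0.08 − 1) = max(0, -0.84) = 0.00
~(γ ⊗ γ) = 1 − 0.00 = 1.00
(α → γ) → ~(γ ⊗ γ) = min(1, 1 − 0.22 + 1.00) = min(1, 1.78) = 1.00
((α → γ) → ~(γ ⊗ γ)) ∧ γ = min(1.00, 0.08) = 0.08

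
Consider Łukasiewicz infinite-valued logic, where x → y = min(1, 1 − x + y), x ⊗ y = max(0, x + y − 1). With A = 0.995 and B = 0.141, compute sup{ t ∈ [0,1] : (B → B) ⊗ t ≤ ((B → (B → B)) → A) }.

B → B = min(1, 1 − 0.141 + 0.141) = min(1, 1.000) = 1.000
So the left factor is B → B = 1.000.
B → (B → B) = min(1, 1 − 0.141 + 1.000) = min(1, 1.859) = 1.000
(B → (B → B)) → A = min(1, 1 − 1.000 + 0.995) = min(1, 0.995) = 0.995
So the right-hand bound is (B → (B → B)) → A = 0.995.
The residuum of the Łukasiewicz t-norm gives the supremum: min(1, 1 − 1.000 + 0.995).
1 − 1.000 + 0.995 = 0.995, so t = min(1, 0.995) = 0.995.
Check: 1.000 ⊗ 0.995 = max(0, 0.995) = 0.995 ≤ 0.995.

0.995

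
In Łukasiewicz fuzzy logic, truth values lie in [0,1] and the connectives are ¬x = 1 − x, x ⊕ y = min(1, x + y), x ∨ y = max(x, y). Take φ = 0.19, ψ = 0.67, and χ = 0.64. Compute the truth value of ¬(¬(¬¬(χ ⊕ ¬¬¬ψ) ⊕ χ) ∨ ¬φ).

¬ψ = 1 − 0.67 = 0.33
¬¬ψ = 1 − 0.33 = 0.67
¬¬¬ψ = 1 − 0.67 = 0.33
χ ⊕ ¬¬¬ψ = min(1, 0.64 + 0.33) = min(1, 0.97) = 0.97
¬(χ ⊕ ¬¬¬ψ) = 1 − 0.97 = 0.03
¬¬(χ ⊕ ¬¬¬ψ) = 1 − 0.03 = 0.97
¬¬(χ ⊕ ¬¬¬ψ) ⊕ χ = min(1, 0.97 + 0.64) = min(1, 1.61) = 1.00
¬(¬¬(χ ⊕ ¬¬¬ψ) ⊕ χ) = 1 − 1.00 = 0.00
¬φ = 1 − 0.19 = 0.81
¬(¬¬(χ ⊕ ¬¬¬ψ) ⊕ χ) ∨ ¬φ = max(0.00, 0.81) = 0.81
¬(¬(¬¬(χ ⊕ ¬¬¬ψ) ⊕ χ) ∨ ¬φ) = 1 − 0.81 = 0.19

0.19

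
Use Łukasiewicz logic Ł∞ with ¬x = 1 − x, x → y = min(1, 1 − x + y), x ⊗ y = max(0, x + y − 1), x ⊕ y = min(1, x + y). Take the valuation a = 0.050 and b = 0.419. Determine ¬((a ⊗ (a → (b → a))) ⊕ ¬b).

b → a = min(1, 1 − 0.419 + 0.050) = min(1, 0.631) = 0.631
a → (b → a) = min(1, 1 − 0.050 + 0.631) = min(1, 1.581) = 1.000
a ⊗ (a → (b → a)) = max(0, 0.050 + 1.000 − 1) = max(0, 0.050) = 0.050
¬b = 1 − 0.419 = 0.581
(a ⊗ (a → (b → a))) ⊕ ¬b = min(1, 0.050 + 0.581) = min(1, 0.631) = 0.631
¬((a ⊗ (a → (b → a))) ⊕ ¬b) = 1 − 0.631 = 0.369

0.369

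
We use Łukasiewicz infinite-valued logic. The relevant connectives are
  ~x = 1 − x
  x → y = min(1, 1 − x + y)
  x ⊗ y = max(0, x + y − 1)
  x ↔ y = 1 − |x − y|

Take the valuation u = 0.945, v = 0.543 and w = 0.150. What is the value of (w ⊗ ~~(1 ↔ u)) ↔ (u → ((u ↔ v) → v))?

0.095

1 ↔ u = 1 − |1.000 − 0.945| = 1 − 0.055 = 0.945
~(1 ↔ u) = 1 − 0.945 = 0.055
~~(1 ↔ u) = 1 − 0.055 = 0.945
w ⊗ ~~(1 ↔ u) = max(0, 0.150 + 0.945 − 1) = max(0, 0.095) = 0.095
u ↔ v = 1 − |0.945 − 0.543| = 1 − 0.402 = 0.598
(u ↔ v) → v = min(1, 1 − 0.598 + 0.543) = min(1, 0.945) = 0.945
u → ((u ↔ v) → v) = min(1, 1 − 0.945 + 0.945) = min(1, 1.000) = 1.000
(w ⊗ ~~(1 ↔ u)) ↔ (u → ((u ↔ v) → v)) = 1 − |0.095 − 1.000| = 1 − 0.905 = 0.095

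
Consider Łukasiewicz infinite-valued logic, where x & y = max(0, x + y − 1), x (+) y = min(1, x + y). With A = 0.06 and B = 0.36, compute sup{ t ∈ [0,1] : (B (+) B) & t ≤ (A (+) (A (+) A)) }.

0.46

B (+) B = min(1, 0.36 + 0.36) = min(1, 0.72) = 0.72
So the left factor is B (+) B = 0.72.
A (+) A = min(1, 0.06 + 0.06) = min(1, 0.12) = 0.12
A (+) (A (+) A) = min(1, 0.06 + 0.12) = min(1, 0.18) = 0.18
So the right-hand bound is A (+) (A (+) A) = 0.18.
The residuum of the Łukasiewicz t-norm gives the supremum: min(1, 1 − 0.72 + 0.18).
1 − 0.72 + 0.18 = 0.46, so t = min(1, 0.46) = 0.46.
Check: 0.72 & 0.46 = max(0, 0.18) = 0.18 ≤ 0.18.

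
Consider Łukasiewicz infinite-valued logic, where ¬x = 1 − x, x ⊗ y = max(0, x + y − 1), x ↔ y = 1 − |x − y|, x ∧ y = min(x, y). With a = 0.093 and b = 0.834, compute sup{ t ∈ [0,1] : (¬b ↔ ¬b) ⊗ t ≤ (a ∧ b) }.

0.093

¬b = 1 − 0.834 = 0.166
¬b ↔ ¬b = 1 − |0.166 − 0.166| = 1 − 0.000 = 1.000
So the left factor is ¬b ↔ ¬b = 1.000.
a ∧ b = min(0.093, 0.834) = 0.093
So the right-hand bound is a ∧ b = 0.093.
The residuum of the Łukasiewicz t-norm gives the supremum: min(1, 1 − 1.000 + 0.093).
1 − 1.000 + 0.093 = 0.093, so t = min(1, 0.093) = 0.093.
Check: 1.000 ⊗ 0.093 = max(0, 0.093) = 0.093 ≤ 0.093.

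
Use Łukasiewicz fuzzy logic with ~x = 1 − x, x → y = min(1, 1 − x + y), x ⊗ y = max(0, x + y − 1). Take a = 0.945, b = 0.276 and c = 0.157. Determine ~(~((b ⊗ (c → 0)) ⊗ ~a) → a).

0.055

c → 0 = min(1, 1 − 0.157 + 0.000) = min(1, 0.843) = 0.843
b ⊗ (c → 0) = max(0, 0.276 + 0.843 − 1) = max(0, 0.119) = 0.119
~a = 1 − 0.945 = 0.055
(b ⊗ (c → 0)) ⊗ ~a = max(0, 0.119 + 0.055 − 1) = max(0, -0.826) = 0.000
~((b ⊗ (c → 0)) ⊗ ~a) = 1 − 0.000 = 1.000
~((b ⊗ (c → 0)) ⊗ ~a) → a = min(1, 1 − 1.000 + 0.945) = min(1, 0.945) = 0.945
~(~((b ⊗ (c → 0)) ⊗ ~a) → a) = 1 − 0.945 = 0.055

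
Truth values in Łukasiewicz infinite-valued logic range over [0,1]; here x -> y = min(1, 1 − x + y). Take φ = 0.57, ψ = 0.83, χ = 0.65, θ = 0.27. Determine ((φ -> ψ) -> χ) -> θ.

0.62

φ -> ψ = min(1, 1 − 0.57 + 0.83) = min(1, 1.26) = 1.00
(φ -> ψ) -> χ = min(1, 1 − 1.00 + 0.65) = min(1, 0.65) = 0.65
((φ -> ψ) -> χ) -> θ = min(1, 1 − 0.65 + 0.27) = min(1, 0.62) = 0.62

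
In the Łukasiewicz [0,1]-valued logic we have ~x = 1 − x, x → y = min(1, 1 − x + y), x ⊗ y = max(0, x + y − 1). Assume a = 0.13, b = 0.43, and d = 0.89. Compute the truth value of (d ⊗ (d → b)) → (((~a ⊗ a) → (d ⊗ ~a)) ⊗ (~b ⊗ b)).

d → b = min(1, 1 − 0.89 + 0.43) = min(1, 0.54) = 0.54
d ⊗ (d → b) = max(0, 0.89 + 0.54 − 1) = max(0, 0.43) = 0.43
~a = 1 − 0.13 = 0.87
~a ⊗ a = max(0, 0.87 + 0.13 − 1) = max(0, 0.00) = 0.00
d ⊗ ~a = max(0, 0.89 + 0.87 − 1) = max(0, 0.76) = 0.76
(~a ⊗ a) → (d ⊗ ~a) = min(1, 1 − 0.00 + 0.76) = min(1, 1.76) = 1.00
~b = 1 − 0.43 = 0.57
~b ⊗ b = max(0, 0.57 + 0.43 − 1) = max(0, 0.00) = 0.00
((~a ⊗ a) → (d ⊗ ~a)) ⊗ (~b ⊗ b) = max(0, 1.00 + 0.00 − 1) = max(0, 0.00) = 0.00
(d ⊗ (d → b)) → (((~a ⊗ a) → (d ⊗ ~a)) ⊗ (~b ⊗ b)) = min(1, 1 − 0.43 + 0.00) = min(1, 0.57) = 0.57

0.57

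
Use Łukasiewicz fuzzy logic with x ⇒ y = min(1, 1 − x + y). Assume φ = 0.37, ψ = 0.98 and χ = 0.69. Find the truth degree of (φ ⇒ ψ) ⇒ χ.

0.69

φ ⇒ ψ = min(1, 1 − 0.37 + 0.98) = min(1, 1.61) = 1.00
(φ ⇒ ψ) ⇒ χ = min(1, 1 − 1.00 + 0.69) = min(1, 0.69) = 0.69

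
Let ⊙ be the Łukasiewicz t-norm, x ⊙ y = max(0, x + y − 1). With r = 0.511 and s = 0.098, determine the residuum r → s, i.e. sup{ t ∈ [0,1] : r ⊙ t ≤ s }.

0.587

The residuum of the Łukasiewicz t-norm gives the supremum: min(1, 1 − 0.511 + 0.098).
1 − 0.511 + 0.098 = 0.587, so t = min(1, 0.587) = 0.587.
Check: 0.511 ⊙ 0.587 = max(0, 0.098) = 0.098 ≤ 0.098.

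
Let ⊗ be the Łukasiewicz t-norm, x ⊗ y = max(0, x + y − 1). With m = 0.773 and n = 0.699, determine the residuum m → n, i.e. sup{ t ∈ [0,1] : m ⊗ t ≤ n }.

The residuum of the Łukasiewicz t-norm gives the supremum: min(1, 1 − 0.773 + 0.699).
1 − 0.773 + 0.699 = 0.926, so t = min(1, 0.926) = 0.926.
Check: 0.773 ⊗ 0.926 = max(0, 0.699) = 0.699 ≤ 0.699.

0.926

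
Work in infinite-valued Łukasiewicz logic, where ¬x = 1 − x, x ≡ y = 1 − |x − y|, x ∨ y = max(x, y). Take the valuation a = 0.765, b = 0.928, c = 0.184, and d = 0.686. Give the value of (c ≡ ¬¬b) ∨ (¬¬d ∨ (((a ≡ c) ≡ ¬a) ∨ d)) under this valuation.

¬b = 1 − 0.928 = 0.072
¬¬b = 1 − 0.072 = 0.928
c ≡ ¬¬b = 1 − |0.184 − 0.928| = 1 − 0.744 = 0.256
¬d = 1 − 0.686 = 0.314
¬¬d = 1 − 0.314 = 0.686
a ≡ c = 1 − |0.765 − 0.184| = 1 − 0.581 = 0.419
¬a = 1 − 0.765 = 0.235
(a ≡ c) ≡ ¬a = 1 − |0.419 − 0.235| = 1 − 0.184 = 0.816
((a ≡ c) ≡ ¬a) ∨ d = max(0.816, 0.686) = 0.816
¬¬d ∨ (((a ≡ c) ≡ ¬a) ∨ d) = max(0.686, 0.816) = 0.816
(c ≡ ¬¬b) ∨ (¬¬d ∨ (((a ≡ c) ≡ ¬a) ∨ d)) = max(0.256, 0.816) = 0.816

0.816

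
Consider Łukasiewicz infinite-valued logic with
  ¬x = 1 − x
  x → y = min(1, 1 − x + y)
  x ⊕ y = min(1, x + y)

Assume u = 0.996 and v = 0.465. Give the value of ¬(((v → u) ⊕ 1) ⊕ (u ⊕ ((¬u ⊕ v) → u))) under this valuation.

0.000

v → u = min(1, 1 − 0.465 + 0.996) = min(1, 1.531) = 1.000
(v → u) ⊕ 1 = min(1, 1.000 + 1.000) = min(1, 2.000) = 1.000
¬u = 1 − 0.996 = 0.004
¬u ⊕ v = min(1, 0.004 + 0.465) = min(1, 0.469) = 0.469
(¬u ⊕ v) → u = min(1, 1 − 0.469 + 0.996) = min(1, 1.527) = 1.000
u ⊕ ((¬u ⊕ v) → u) = min(1, 0.996 + 1.000) = min(1, 1.996) = 1.000
((v → u) ⊕ 1) ⊕ (u ⊕ ((¬u ⊕ v) → u)) = min(1, 1.000 + 1.000) = min(1, 2.000) = 1.000
¬(((v → u) ⊕ 1) ⊕ (u ⊕ ((¬u ⊕ v) → u))) = 1 − 1.000 = 0.000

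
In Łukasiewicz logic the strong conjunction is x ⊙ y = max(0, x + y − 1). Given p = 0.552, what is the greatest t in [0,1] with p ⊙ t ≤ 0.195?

0.643

The residuum of the Łukasiewicz t-norm gives the supremum: min(1, 1 − 0.552 + 0.195).
1 − 0.552 + 0.195 = 0.643, so t = min(1, 0.643) = 0.643.
Check: 0.552 ⊙ 0.643 = max(0, 0.195) = 0.195 ≤ 0.195.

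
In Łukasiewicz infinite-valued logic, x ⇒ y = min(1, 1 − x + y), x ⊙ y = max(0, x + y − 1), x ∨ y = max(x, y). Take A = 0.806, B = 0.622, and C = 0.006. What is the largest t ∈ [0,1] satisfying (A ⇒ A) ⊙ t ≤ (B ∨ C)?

A ⇒ A = min(1, 1 − 0.806 + 0.806) = min(1, 1.000) = 1.000
So the left factor is A ⇒ A = 1.000.
B ∨ C = max(0.622, 0.006) = 0.622
So the right-hand bound is B ∨ C = 0.622.
The residuum of the Łukasiewicz t-norm gives the supremum: min(1, 1 − 1.000 + 0.622).
1 − 1.000 + 0.622 = 0.622, so t = min(1, 0.622) = 0.622.
Check: 1.000 ⊙ 0.622 = max(0, 0.622) = 0.622 ≤ 0.622.

0.622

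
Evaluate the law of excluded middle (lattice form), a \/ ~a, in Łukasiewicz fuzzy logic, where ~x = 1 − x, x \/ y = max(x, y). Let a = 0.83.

0.83

~a = 1 − 0.83 = 0.17
a \/ ~a = max(0.83, 0.17) = 0.83
(The value 0.83 < 1 shows this instance is not satisfied; not a Ł∞-tautology — its value is max(a, 1−a).)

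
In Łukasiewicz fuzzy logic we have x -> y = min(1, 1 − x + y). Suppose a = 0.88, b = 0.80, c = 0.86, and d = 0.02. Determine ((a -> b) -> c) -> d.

0.08

a -> b = min(1, 1 − 0.88 + 0.80) = min(1, 0.92) = 0.92
(a -> b) -> c = min(1, 1 − 0.92 + 0.86) = min(1, 0.94) = 0.94
((a -> b) -> c) -> d = min(1, 1 − 0.94 + 0.02) = min(1, 0.08) = 0.08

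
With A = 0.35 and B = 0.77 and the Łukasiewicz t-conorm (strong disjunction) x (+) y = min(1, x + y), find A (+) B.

1.00

A (+) B = min(1, 0.35 + 0.77) = min(1, 1.12) = 1.00
For comparison, the Gödel t-conorm max(x, y) would give 0.77.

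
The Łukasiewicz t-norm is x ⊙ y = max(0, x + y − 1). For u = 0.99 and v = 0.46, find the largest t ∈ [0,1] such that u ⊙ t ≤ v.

The residuum of the Łukasiewicz t-norm gives the supremum: min(1, 1 − 0.99 + 0.46).
1 − 0.99 + 0.46 = 0.47, so t = min(1, 0.47) = 0.47.
Check: 0.99 ⊙ 0.47 = max(0, 0.46) = 0.46 ≤ 0.46.

0.47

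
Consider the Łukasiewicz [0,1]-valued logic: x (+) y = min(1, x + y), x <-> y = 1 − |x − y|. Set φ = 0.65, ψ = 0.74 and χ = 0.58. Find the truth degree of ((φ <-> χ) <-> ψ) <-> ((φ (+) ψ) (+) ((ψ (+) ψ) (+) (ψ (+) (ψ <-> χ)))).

φ <-> χ = 1 − |0.65 − 0.58| = 1 − 0.07 = 0.93
(φ <-> χ) <-> ψ = 1 − |0.93 − 0.74| = 1 − 0.19 = 0.81
φ (+) ψ = min(1, 0.65 + 0.74) = min(1, 1.39) = 1.00
ψ (+) ψ = min(1, 0.74 + 0.74) = min(1, 1.48) = 1.00
ψ <-> χ = 1 − |0.74 − 0.58| = 1 − 0.16 = 0.84
ψ (+) (ψ <-> χ) = min(1, 0.74 + 0.84) = min(1, 1.58) = 1.00
(ψ (+) ψ) (+) (ψ (+) (ψ <-> χ)) = min(1, 1.00 + 1.00) = min(1, 2.00) = 1.00
(φ (+) ψ) (+) ((ψ (+) ψ) (+) (ψ (+) (ψ <-> χ))) = min(1, 1.00 + 1.00) = min(1, 2.00) = 1.00
((φ <-> χ) <-> ψ) <-> ((φ (+) ψ) (+) ((ψ (+) ψ) (+) (ψ (+) (ψ <-> χ)))) = 1 − |0.81 − 1.00| = 1 − 0.19 = 0.81

0.81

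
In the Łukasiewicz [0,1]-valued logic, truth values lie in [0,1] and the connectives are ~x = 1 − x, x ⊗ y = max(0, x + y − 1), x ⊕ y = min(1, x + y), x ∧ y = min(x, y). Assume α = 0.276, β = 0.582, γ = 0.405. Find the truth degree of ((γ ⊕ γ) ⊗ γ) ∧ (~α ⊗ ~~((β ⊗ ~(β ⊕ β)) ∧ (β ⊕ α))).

γ ⊕ γ = min(1, 0.405 + 0.405) = min(1, 0.810) = 0.810
(γ ⊕ γ) ⊗ γ = max(0, 0.810 + 0.405 − 1) = max(0, 0.215) = 0.215
~α = 1 − 0.276 = 0.724
β ⊕ β = min(1, 0.582 + 0.582) = min(1, 1.164) = 1.000
~(β ⊕ β) = 1 − 1.000 = 0.000
β ⊗ ~(β ⊕ β) = max(0, 0.582 + 0.000 − 1) = max(0, -0.418) = 0.000
β ⊕ α = min(1, 0.582 + 0.276) = min(1, 0.858) = 0.858
(β ⊗ ~(β ⊕ β)) ∧ (β ⊕ α) = min(0.000, 0.858) = 0.000
~((β ⊗ ~(β ⊕ β)) ∧ (β ⊕ α)) = 1 − 0.000 = 1.000
~~((β ⊗ ~(β ⊕ β)) ∧ (β ⊕ α)) = 1 − 1.000 = 0.000
~α ⊗ ~~((β ⊗ ~(β ⊕ β)) ∧ (β ⊕ α)) = max(0, 0.724 + 0.000 − 1) = max(0, -0.276) = 0.000
((γ ⊕ γ) ⊗ γ) ∧ (~α ⊗ ~~((β ⊗ ~(β ⊕ β)) ∧ (β ⊕ α))) = min(0.215, 0.000) = 0.000

0.000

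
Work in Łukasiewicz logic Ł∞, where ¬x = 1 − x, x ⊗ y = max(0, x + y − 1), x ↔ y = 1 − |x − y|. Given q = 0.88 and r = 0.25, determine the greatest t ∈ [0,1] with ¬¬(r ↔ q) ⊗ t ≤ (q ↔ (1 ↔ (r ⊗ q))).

r ↔ q = 1 − |0.25 − 0.88| = 1 − 0.63 = 0.37
¬(r ↔ q) = 1 − 0.37 = 0.63
¬¬(r ↔ q) = 1 − 0.63 = 0.37
So the left factor is ¬¬(r ↔ q) = 0.37.
r ⊗ q = max(0, 0.25 + 0.88 − 1) = max(0, 0.13) = 0.13
1 ↔ (r ⊗ q) = 1 − |1.00 − 0.13| = 1 − 0.87 = 0.13
q ↔ (1 ↔ (r ⊗ q)) = 1 − |0.88 − 0.13| = 1 − 0.75 = 0.25
So the right-hand bound is q ↔ (1 ↔ (r ⊗ q)) = 0.25.
The residuum of the Łukasiewicz t-norm gives the supremum: min(1, 1 − 0.37 + 0.25).
1 − 0.37 + 0.25 = 0.88, so t = min(1, 0.88) = 0.88.
Check: 0.37 ⊗ 0.88 = max(0, 0.25) = 0.25 ≤ 0.25.

0.88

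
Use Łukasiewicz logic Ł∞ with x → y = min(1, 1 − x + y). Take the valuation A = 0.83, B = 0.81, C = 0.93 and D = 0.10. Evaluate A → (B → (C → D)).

C → D = min(1, 1 − 0.93 + 0.10) = min(1, 0.17) = 0.17
B → (C → D) = min(1, 1 − 0.81 + 0.17) = min(1, 0.36) = 0.36
A → (B → (C → D)) = min(1, 1 − 0.83 + 0.36) = min(1, 0.53) = 0.53

0.53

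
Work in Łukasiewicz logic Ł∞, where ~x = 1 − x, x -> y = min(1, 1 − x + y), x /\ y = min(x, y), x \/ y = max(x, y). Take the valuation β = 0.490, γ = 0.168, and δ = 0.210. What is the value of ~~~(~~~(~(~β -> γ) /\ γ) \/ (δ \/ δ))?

~β = 1 − 0.490 = 0.510
~β -> γ = min(1, 1 − 0.510 + 0.168) = min(1, 0.658) = 0.658
~(~β -> γ) = 1 − 0.658 = 0.342
~(~β -> γ) /\ γ = min(0.342, 0.168) = 0.168
~(~(~β -> γ) /\ γ) = 1 − 0.168 = 0.832
~~(~(~β -> γ) /\ γ) = 1 − 0.832 = 0.168
~~~(~(~β -> γ) /\ γ) = 1 − 0.168 = 0.832
δ \/ δ = max(0.210, 0.210) = 0.210
~~~(~(~β -> γ) /\ γ) \/ (δ \/ δ) = max(0.832, 0.210) = 0.832
~(~~~(~(~β -> γ) /\ γ) \/ (δ \/ δ)) = 1 − 0.832 = 0.168
~~(~~~(~(~β -> γ) /\ γ) \/ (δ \/ δ)) = 1 − 0.168 = 0.832
~~~(~~~(~(~β -> γ) /\ γ) \/ (δ \/ δ)) = 1 − 0.832 = 0.168

0.168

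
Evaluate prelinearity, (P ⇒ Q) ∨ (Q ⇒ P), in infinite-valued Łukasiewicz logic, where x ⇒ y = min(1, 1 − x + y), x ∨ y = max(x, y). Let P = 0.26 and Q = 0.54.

P ⇒ Q = min(1, 1 − 0.26 + 0.54) = min(1, 1.28) = 1.00
Q ⇒ P = min(1, 1 − 0.54 + 0.26) = min(1, 0.72) = 0.72
(P ⇒ Q) ∨ (Q ⇒ P) = max(1.00, 0.72) = 1.00
(As expected: a Ł∞-tautology — holds in every MV-chain.)

1.00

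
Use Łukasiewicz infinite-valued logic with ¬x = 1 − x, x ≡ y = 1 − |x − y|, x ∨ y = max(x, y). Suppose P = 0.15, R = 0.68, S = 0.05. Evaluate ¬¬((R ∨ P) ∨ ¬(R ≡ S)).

R ∨ P = max(0.68, 0.15) = 0.68
R ≡ S = 1 − |0.68 − 0.05| = 1 − 0.63 = 0.37
¬(R ≡ S) = 1 − 0.37 = 0.63
(R ∨ P) ∨ ¬(R ≡ S) = max(0.68, 0.63) = 0.68
¬((R ∨ P) ∨ ¬(R ≡ S)) = 1 − 0.68 = 0.32
¬¬((R ∨ P) ∨ ¬(R ≡ S)) = 1 − 0.32 = 0.68

0.68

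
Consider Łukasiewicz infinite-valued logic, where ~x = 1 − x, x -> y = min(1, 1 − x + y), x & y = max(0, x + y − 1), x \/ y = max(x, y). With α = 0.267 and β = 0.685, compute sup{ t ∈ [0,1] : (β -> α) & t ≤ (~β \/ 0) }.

β -> α = min(1, 1 − 0.685 + 0.267) = min(1, 0.582) = 0.582
So the left factor is β -> α = 0.582.
~β = 1 − 0.685 = 0.315
~β \/ 0 = max(0.315, 0.000) = 0.315
So the right-hand bound is ~β \/ 0 = 0.315.
The residuum of the Łukasiewicz t-norm gives the supremum: min(1, 1 − 0.582 + 0.315).
1 − 0.582 + 0.315 = 0.733, so t = min(1, 0.733) = 0.733.
Check: 0.582 & 0.733 = max(0, 0.315) = 0.315 ≤ 0.315.

0.733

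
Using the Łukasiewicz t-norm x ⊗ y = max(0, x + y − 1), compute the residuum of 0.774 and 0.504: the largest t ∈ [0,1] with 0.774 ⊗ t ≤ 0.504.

The residuum of the Łukasiewicz t-norm gives the supremum: min(1, 1 − 0.774 + 0.504).
1 − 0.774 + 0.504 = 0.730, so t = min(1, 0.730) = 0.730.
Check: 0.774 ⊗ 0.730 = max(0, 0.504) = 0.504 ≤ 0.504.

0.730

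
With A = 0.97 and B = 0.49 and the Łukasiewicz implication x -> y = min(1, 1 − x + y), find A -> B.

A -> B = min(1, 1 − 0.97 + 0.49) = min(1, 0.52) = 0.52
For comparison, the Gödel implication (1 if x ≤ y else y) would give 0.49.

0.52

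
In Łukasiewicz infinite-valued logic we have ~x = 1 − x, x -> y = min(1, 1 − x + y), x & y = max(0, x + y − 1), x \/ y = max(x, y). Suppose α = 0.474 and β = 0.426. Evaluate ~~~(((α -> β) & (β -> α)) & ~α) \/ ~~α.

α -> β = min(1, 1 − 0.474 + 0.426) = min(1, 0.952) = 0.952
β -> α = min(1, 1 − 0.426 + 0.474) = min(1, 1.048) = 1.000
(α -> β) & (β -> α) = max(0, 0.952 + 1.000 − 1) = max(0, 0.952) = 0.952
~α = 1 − 0.474 = 0.526
((α -> β) & (β -> α)) & ~α = max(0, 0.952 + 0.526 − 1) = max(0, 0.478) = 0.478
~(((α -> β) & (β -> α)) & ~α) = 1 − 0.478 = 0.522
~~(((α -> β) & (β -> α)) & ~α) = 1 − 0.522 = 0.478
~~~(((α -> β) & (β -> α)) & ~α) = 1 − 0.478 = 0.522
~~α = 1 − 0.526 = 0.474
~~~(((α -> β) & (β -> α)) & ~α) \/ ~~α = max(0.522, 0.474) = 0.522

0.522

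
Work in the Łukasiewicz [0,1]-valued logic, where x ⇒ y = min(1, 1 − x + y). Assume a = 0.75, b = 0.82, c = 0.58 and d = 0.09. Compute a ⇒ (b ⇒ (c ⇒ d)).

0.94

c ⇒ d = min(1, 1 − 0.58 + 0.09) = min(1, 0.51) = 0.51
b ⇒ (c ⇒ d) = min(1, 1 − 0.82 + 0.51) = min(1, 0.69) = 0.69
a ⇒ (b ⇒ (c ⇒ d)) = min(1, 1 − 0.75 + 0.69) = min(1, 0.94) = 0.94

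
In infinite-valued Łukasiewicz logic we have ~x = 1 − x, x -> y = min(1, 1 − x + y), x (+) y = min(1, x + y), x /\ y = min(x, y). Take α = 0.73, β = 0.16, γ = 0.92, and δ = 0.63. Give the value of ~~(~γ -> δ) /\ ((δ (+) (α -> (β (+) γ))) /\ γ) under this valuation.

~γ = 1 − 0.92 = 0.08
~γ -> δ = min(1, 1 − 0.08 + 0.63) = min(1, 1.55) = 1.00
~(~γ -> δ) = 1 − 1.00 = 0.00
~~(~γ -> δ) = 1 − 0.00 = 1.00
β (+) γ = min(1, 0.16 + 0.92) = min(1, 1.08) = 1.00
α -> (β (+) γ) = min(1, 1 − 0.73 + 1.00) = min(1, 1.27) = 1.00
δ (+) (α -> (β (+) γ)) = min(1, 0.63 + 1.00) = min(1, 1.63) = 1.00
(δ (+) (α -> (β (+) γ))) /\ γ = min(1.00, 0.92) = 0.92
~~(~γ -> δ) /\ ((δ (+) (α -> (β (+) γ))) /\ γ) = min(1.00, 0.92) = 0.92

0.92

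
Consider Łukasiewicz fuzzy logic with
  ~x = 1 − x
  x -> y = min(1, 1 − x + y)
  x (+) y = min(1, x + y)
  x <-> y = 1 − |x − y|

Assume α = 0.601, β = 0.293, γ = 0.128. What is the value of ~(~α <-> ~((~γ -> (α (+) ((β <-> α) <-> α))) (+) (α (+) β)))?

0.399

~α = 1 − 0.601 = 0.399
~γ = 1 − 0.128 = 0.872
β <-> α = 1 − |0.293 − 0.601| = 1 − 0.308 = 0.692
(β <-> α) <-> α = 1 − |0.692 − 0.601| = 1 − 0.091 = 0.909
α (+) ((β <-> α) <-> α) = min(1, 0.601 + 0.909) = min(1, 1.510) = 1.000
~γ -> (α (+) ((β <-> α) <-> α)) = min(1, 1 − 0.872 + 1.000) = min(1, 1.128) = 1.000
α (+) β = min(1, 0.601 + 0.293) = min(1, 0.894) = 0.894
(~γ -> (α (+) ((β <-> α) <-> α))) (+) (α (+) β) = min(1, 1.000 + 0.894) = min(1, 1.894) = 1.000
~((~γ -> (α (+) ((β <-> α) <-> α))) (+) (α (+) β)) = 1 − 1.000 = 0.000
~α <-> ~((~γ -> (α (+) ((β <-> α) <-> α))) (+) (α (+) β)) = 1 − |0.399 − 0.000| = 1 − 0.399 = 0.601
~(~α <-> ~((~γ -> (α (+) ((β <-> α) <-> α))) (+) (α (+) β))) = 1 − 0.601 = 0.399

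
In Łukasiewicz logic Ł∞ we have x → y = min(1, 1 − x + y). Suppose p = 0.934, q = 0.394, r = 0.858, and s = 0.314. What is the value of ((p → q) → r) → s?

0.314

p → q = min(1, 1 − 0.934 + 0.394) = min(1, 0.460) = 0.460
(p → q) → r = min(1, 1 − 0.460 + 0.858) = min(1, 1.398) = 1.000
((p → q) → r) → s = min(1, 1 − 1.000 + 0.314) = min(1, 0.314) = 0.314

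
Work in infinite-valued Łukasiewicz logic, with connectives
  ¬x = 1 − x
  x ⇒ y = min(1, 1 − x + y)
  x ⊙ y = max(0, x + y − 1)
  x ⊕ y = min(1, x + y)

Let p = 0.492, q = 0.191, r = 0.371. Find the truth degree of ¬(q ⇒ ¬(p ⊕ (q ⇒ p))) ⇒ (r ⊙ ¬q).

0.989

q ⇒ p = min(1, 1 − 0.191 + 0.492) = min(1, 1.301) = 1.000
p ⊕ (q ⇒ p) = min(1, 0.492 + 1.000) = min(1, 1.492) = 1.000
¬(p ⊕ (q ⇒ p)) = 1 − 1.000 = 0.000
q ⇒ ¬(p ⊕ (q ⇒ p)) = min(1, 1 − 0.191 + 0.000) = min(1, 0.809) = 0.809
¬(q ⇒ ¬(p ⊕ (q ⇒ p))) = 1 − 0.809 = 0.191
¬q = 1 − 0.191 = 0.809
r ⊙ ¬q = max(0, 0.371 + 0.809 − 1) = max(0, 0.180) = 0.180
¬(q ⇒ ¬(p ⊕ (q ⇒ p))) ⇒ (r ⊙ ¬q) = min(1, 1 − 0.191 + 0.180) = min(1, 0.989) = 0.989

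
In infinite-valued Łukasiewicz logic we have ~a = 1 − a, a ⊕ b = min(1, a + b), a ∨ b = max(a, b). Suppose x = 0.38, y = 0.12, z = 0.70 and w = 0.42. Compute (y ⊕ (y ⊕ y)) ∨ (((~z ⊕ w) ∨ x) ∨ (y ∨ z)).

0.72

y ⊕ y = min(1, 0.12 + 0.12) = min(1, 0.24) = 0.24
y ⊕ (y ⊕ y) = min(1, 0.12 + 0.24) = min(1, 0.36) = 0.36
~z = 1 − 0.70 = 0.30
~z ⊕ w = min(1, 0.30 + 0.42) = min(1, 0.72) = 0.72
(~z ⊕ w) ∨ x = max(0.72, 0.38) = 0.72
y ∨ z = max(0.12, 0.70) = 0.70
((~z ⊕ w) ∨ x) ∨ (y ∨ z) = max(0.72, 0.70) = 0.72
(y ⊕ (y ⊕ y)) ∨ (((~z ⊕ w) ∨ x) ∨ (y ∨ z)) = max(0.36, 0.72) = 0.72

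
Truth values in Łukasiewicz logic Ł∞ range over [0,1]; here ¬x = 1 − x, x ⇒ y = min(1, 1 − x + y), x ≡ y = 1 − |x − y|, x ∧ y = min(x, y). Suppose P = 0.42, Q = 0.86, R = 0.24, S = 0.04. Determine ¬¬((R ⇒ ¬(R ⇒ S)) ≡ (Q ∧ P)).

0.46

R ⇒ S = min(1, 1 − 0.24 + 0.04) = min(1, 0.80) = 0.80
¬(R ⇒ S) = 1 − 0.80 = 0.20
R ⇒ ¬(R ⇒ S) = min(1, 1 − 0.24 + 0.20) = min(1, 0.96) = 0.96
Q ∧ P = min(0.86, 0.42) = 0.42
(R ⇒ ¬(R ⇒ S)) ≡ (Q ∧ P) = 1 − |0.96 − 0.42| = 1 − 0.54 = 0.46
¬((R ⇒ ¬(R ⇒ S)) ≡ (Q ∧ P)) = 1 − 0.46 = 0.54
¬¬((R ⇒ ¬(R ⇒ S)) ≡ (Q ∧ P)) = 1 − 0.54 = 0.46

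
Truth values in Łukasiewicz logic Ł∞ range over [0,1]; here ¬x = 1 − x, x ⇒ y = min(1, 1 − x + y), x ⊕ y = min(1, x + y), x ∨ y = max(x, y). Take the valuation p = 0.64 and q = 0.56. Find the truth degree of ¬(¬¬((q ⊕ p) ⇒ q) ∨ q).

q ⊕ p = min(1, 0.56 + 0.64) = min(1, 1.20) = 1.00
(q ⊕ p) ⇒ q = min(1, 1 − 1.00 + 0.56) = min(1, 0.56) = 0.56
¬((q ⊕ p) ⇒ q) = 1 − 0.56 = 0.44
¬¬((q ⊕ p) ⇒ q) = 1 − 0.44 = 0.56
¬¬((q ⊕ p) ⇒ q) ∨ q = max(0.56, 0.56) = 0.56
¬(¬¬((q ⊕ p) ⇒ q) ∨ q) = 1 − 0.56 = 0.44

0.44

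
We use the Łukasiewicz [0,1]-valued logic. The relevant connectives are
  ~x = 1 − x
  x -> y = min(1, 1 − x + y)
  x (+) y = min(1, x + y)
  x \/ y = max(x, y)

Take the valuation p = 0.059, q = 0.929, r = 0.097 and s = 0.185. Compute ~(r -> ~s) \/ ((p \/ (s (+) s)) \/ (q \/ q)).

~s = 1 − 0.185 = 0.815
r -> ~s = min(1, 1 − 0.097 + 0.815) = min(1, 1.718) = 1.000
~(r -> ~s) = 1 − 1.000 = 0.000
s (+) s = min(1, 0.185 + 0.185) = min(1, 0.370) = 0.370
p \/ (s (+) s) = max(0.059, 0.370) = 0.370
q \/ q = max(0.929, 0.929) = 0.929
(p \/ (s (+) s)) \/ (q \/ q) = max(0.370, 0.929) = 0.929
~(r -> ~s) \/ ((p \/ (s (+) s)) \/ (q \/ q)) = max(0.000, 0.929) = 0.929

0.929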